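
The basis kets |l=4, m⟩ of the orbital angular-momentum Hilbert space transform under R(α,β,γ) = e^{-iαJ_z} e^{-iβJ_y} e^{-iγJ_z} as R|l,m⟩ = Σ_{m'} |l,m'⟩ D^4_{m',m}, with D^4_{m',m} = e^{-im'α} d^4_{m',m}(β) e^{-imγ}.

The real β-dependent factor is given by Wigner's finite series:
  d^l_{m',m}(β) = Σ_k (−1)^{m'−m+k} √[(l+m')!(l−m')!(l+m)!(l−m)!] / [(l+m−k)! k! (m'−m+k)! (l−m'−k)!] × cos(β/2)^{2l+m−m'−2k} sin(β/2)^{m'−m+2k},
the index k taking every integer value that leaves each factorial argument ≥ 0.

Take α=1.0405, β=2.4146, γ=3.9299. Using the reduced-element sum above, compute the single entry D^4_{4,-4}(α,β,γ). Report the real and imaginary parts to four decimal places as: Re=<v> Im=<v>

Re=0.3104 Im=-0.4928

Split into d^4_{4,-4}(β=2.4146) × two z-phases.
Half-angle: c=0.355544, s=0.934659. N=√(40320·1·1·40320)=40320.000000
k: max(0,(-4)−(4))=0 … min(4+(-4),4−(4))=0
  k=0: (−1)^8·40320.0000/(40320)·0.3555^0·0.9347^8 = +0.582408
d^4_{4,-4}(2.4146) = +0.582408
Phases: e^{-i·(4)·1.0405}=-0.523019+0.852321i, e^{-i·(-4)·3.9299}=-0.999932-0.011636i ⇒ D=+0.310366-0.492820i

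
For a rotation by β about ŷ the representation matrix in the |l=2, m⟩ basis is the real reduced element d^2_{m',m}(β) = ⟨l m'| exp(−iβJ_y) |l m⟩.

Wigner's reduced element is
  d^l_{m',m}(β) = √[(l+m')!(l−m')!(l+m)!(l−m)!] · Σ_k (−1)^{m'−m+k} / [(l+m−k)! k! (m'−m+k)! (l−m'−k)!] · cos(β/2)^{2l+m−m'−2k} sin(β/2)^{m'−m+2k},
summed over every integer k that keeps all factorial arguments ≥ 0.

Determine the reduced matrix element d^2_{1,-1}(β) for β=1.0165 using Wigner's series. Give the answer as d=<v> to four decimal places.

d^2_{1,-1}(β=1.0165) via Wigner's sum:
With c≡cos(β/2)=0.873597 and s≡sin(β/2)=0.486649, N=[6·1·1·6]^{1/2}=6.000000
The bounds max(0,m−m')=0 and min(l+m,l−m')=1 give 2 terms
  k=0: (−1)^2·6.0000/(2)·0.8736^2·0.4866^2 = +0.542221
  k=1: (−1)^3·6.0000/(6)·0.8736^0·0.4866^4 = -0.056087
d^2_{1,-1}(1.0165) = +0.542221 -0.056087 = +0.486133

d=0.4861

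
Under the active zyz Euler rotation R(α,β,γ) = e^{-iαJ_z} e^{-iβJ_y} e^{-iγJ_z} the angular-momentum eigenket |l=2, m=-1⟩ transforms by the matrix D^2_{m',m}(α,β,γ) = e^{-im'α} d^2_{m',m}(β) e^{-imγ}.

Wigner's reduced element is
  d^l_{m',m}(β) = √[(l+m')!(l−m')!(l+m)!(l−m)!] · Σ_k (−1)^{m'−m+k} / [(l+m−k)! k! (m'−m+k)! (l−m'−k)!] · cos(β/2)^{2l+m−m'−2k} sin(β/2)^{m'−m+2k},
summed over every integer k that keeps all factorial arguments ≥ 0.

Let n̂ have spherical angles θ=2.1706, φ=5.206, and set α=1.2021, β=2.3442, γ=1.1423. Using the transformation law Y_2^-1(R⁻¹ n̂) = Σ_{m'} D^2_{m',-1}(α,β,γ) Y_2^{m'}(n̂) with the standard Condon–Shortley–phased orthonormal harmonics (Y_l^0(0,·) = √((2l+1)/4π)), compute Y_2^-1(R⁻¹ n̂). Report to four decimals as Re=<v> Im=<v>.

Need the full column D^2_{m',-1} for m'=−2..2 at α=1.2021, β=2.3442, γ=1.1423.
cos(β/2)=0.388217, sin(β/2)=0.921568
d^2_{-2,-1}: single k=1 term ⇒ +0.107840;  D = -0.099120-0.042482i
d^2_{-1,-1}: k∈[0..1] ⇒ +0.022714 -0.383995 = -0.361281;  D = +0.252433-0.258459i
d^2_{0,-1}: k∈[0..1] ⇒ -0.132077 +0.744273 = +0.612196;  D = +0.254370+0.556849i
d^2_{1,-1}: k∈[0..1] ⇒ +0.383995 -0.721289 = -0.337294;  D = -0.336691+0.020158i
d^2_{2,-1}: single k=0 term ⇒ -0.607697;  D = -0.184744+0.578934i
Y_2^{m'}(θ=2.1706,φ=5.206) and Σ D·Y over m':
  (-0.0991-0.0425i)·(-0.1450+0.2196i)  (+0.2524-0.2585i)·(-0.1706-0.3170i)  (+0.2544+0.5568i)·(-0.0139+0.0000i)  (-0.3367+0.0202i)·(+0.1706-0.3170i)  (-0.1847+0.5789i)·(-0.1450-0.2196i)
Y_2^-1(R⁻¹ n̂) = -0.001906+0.007495i

Re=-0.0019 Im=0.0075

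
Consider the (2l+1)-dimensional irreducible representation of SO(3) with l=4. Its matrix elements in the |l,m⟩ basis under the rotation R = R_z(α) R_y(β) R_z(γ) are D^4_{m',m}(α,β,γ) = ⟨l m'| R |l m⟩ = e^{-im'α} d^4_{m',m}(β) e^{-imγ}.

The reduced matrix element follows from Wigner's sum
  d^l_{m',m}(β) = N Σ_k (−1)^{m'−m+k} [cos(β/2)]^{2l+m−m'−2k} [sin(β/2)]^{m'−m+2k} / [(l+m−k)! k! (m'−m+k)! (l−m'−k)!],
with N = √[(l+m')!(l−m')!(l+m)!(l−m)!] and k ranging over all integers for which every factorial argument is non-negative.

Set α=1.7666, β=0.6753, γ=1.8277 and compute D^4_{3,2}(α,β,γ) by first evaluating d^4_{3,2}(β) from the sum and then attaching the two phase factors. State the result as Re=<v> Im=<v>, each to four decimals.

First d^4_{3,2}(β=0.6753), then the phase factors e^{-i(3)α} and e^{-i(2)γ}:
With c≡cos(β/2)=0.943536 and s≡sin(β/2)=0.331271, N=[5040·1·720·2]^{1/2}=2693.993318
The bounds max(0,m−m')=0 and min(l+m,l−m')=1 give 2 terms
  k=0: (−1)^1·2693.9933/(720)·0.9435^7·0.3313^1 = -0.825193
  k=1: (−1)^2·2693.9933/(240)·0.9435^5·0.3313^3 = +0.305159
d^4_{3,2}(0.6753) = -0.825193 +0.305159 = -0.520034
D = (+0.554208+0.832378i)·(-0.520034)·(-0.870880+0.491497i) = +0.463745+0.235321i

Re=0.4637 Im=0.2353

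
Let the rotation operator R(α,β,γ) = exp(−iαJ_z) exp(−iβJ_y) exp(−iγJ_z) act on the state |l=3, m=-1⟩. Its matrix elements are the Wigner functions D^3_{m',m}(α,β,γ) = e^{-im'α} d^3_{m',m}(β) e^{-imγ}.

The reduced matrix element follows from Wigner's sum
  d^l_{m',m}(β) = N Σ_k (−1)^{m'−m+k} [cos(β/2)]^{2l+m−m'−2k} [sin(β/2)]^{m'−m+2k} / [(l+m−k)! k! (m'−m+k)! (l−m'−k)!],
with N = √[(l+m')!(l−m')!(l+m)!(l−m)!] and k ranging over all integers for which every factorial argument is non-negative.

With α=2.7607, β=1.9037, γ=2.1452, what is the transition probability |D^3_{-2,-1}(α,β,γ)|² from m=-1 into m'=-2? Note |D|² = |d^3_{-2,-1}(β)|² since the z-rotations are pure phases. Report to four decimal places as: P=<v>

First d^3_{-2,-1}(β=1.9037), then the phase factors e^{-i(-2)α} and e^{-i(-1)γ}:
Half-angle: c=0.580177, s=0.814490. N=√(1·120·2·24)=75.894664
The bounds max(0,m−m')=1 and min(l+m,l−m')=2 give 2 terms
  k=1: (−1)^0·75.8947/(24)·0.5802^5·0.8145^1 = +0.169313
  k=2: (−1)^1·75.8947/(12)·0.5802^3·0.8145^3 = -0.667375
d^3_{-2,-1}(1.9037) = +0.169313 -0.667375 = -0.498062
|D^3_{-2,-1}|² = |d^3_{-2,-1}(β)|² = (-0.498062)² = 0.248066 (the z-rotation phases have unit modulus)

P=0.2481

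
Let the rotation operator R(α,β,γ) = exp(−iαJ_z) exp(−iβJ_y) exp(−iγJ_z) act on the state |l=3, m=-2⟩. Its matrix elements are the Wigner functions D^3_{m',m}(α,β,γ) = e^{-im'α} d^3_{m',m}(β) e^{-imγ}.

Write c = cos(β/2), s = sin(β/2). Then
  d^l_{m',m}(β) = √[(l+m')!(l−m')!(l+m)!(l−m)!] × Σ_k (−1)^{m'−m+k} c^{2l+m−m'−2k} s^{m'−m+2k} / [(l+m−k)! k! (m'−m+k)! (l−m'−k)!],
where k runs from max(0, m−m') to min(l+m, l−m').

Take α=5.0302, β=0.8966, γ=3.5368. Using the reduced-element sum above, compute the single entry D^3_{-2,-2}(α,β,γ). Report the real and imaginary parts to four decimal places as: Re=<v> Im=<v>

Re=0.0121 Im=0.0830

First d^3_{-2,-2}(β=0.8966), then the phase factors e^{-i(-2)α} and e^{-i(-2)γ}:
c=cos(0.8966/2)=0.901185, s=sin(0.8966/2)=0.433434; N=√[1·120·1·120]=120.000000
k: max(0,(-2)−(-2))=0 … min(3+(-2),3−(-2))=1
  k=0: (−1)^0·120.0000/(120)·0.9012^6·0.4334^0 = +0.535654
  k=1: (−1)^1·120.0000/(24)·0.9012^4·0.4334^2 = -0.619545
d^3_{-2,-2}(0.8966) = +0.535654 -0.619545 = -0.083890
D = (-0.804703-0.593678i)·(-0.083890)·(+0.703551+0.710645i) = +0.012102+0.083013i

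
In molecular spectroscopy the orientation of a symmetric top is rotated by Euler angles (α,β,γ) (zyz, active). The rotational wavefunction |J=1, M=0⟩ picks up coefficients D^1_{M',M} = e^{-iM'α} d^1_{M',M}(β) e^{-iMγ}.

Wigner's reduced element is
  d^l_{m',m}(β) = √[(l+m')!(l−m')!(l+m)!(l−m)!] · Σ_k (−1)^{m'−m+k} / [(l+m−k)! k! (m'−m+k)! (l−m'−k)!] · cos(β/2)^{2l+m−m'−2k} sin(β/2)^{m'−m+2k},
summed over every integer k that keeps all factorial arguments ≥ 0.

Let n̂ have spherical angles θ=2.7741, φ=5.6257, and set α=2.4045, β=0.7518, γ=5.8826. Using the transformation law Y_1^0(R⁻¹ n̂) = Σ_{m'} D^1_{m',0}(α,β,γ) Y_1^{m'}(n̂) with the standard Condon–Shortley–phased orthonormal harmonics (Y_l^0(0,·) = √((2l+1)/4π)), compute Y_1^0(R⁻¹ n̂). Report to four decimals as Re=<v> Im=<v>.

Re=-0.4526 Im=0.0000

Need the full column D^1_{m',0} for m'=−1..1 at α=2.4045, β=0.7518, γ=5.8826.
cos(β/2)=0.930178, sin(β/2)=0.367110
d^1_{-1,0}: single k=1 term ⇒ +0.482922;  D = -0.357568+0.324590i
d^1_{0,0}: k∈[0..1] ⇒ +0.865230 -0.134770 = +0.730461;  D = +0.730461+0.000000i
d^1_{1,0}: single k=0 term ⇒ -0.482922;  D = +0.357568+0.324590i
Y_1^{m'}(θ=2.7741,φ=5.6257) and Σ D·Y over m':
  (-0.3576+0.3246i)·(+0.0983+0.0759i)  (+0.7305+0.0000i)·(-0.4560+0.0000i)  (+0.3576+0.3246i)·(-0.0983+0.0759i)
Y_1^0(R⁻¹ n̂) = -0.452583+0.000000i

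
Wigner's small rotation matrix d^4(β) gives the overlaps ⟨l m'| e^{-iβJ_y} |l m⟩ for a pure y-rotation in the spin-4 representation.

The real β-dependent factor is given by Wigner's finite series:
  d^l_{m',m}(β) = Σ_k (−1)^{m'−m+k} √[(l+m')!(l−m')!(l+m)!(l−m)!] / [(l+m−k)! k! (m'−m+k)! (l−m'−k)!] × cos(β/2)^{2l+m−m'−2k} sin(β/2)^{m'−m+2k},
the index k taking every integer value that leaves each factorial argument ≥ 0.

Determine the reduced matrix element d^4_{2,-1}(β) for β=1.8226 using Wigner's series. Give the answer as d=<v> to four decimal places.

d=0.4010

d^4_{2,-1}(β=1.8226) via Wigner's sum:
With c≡cos(β/2)=0.612719 and s≡sin(β/2)=0.790301, N=[720·2·6·120]^{1/2}=1018.233765
Admissible k: 0..2 (factorial args all ≥0)
  k=0: (−1)^3·1018.2338/(72)·0.6127^5·0.7903^3 = -0.602835
  k=1: (−1)^4·1018.2338/(48)·0.6127^3·0.7903^5 = +1.504363
  k=2: (−1)^5·1018.2338/(240)·0.6127^1·0.7903^7 = -0.500547
d^4_{2,-1}(1.8226) = -0.602835 +1.504363 -0.500547 = +0.400980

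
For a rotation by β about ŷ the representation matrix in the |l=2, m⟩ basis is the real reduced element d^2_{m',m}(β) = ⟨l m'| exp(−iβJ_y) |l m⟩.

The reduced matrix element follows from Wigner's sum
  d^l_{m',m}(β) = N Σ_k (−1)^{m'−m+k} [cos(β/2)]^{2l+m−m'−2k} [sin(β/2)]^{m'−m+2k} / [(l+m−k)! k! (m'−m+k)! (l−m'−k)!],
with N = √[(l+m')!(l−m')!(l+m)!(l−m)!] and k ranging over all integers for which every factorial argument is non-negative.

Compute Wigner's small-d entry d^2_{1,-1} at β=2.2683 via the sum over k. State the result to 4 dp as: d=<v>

d=-0.2337

d^2_{1,-1}(β=2.2683) via Wigner's sum:
c=cos(2.2683/2)=0.422903, s=sin(2.2683/2)=0.906175; N=√[6·1·1·6]=6.000000
Admissible k: 0..1 (factorial args all ≥0)
  k=0: (−1)^2·6.0000/(2)·0.4229^2·0.9062^2 = +0.440582
  k=1: (−1)^3·6.0000/(6)·0.4229^0·0.9062^4 = -0.674293
d^2_{1,-1}(2.2683) = +0.440582 -0.674293 = -0.233711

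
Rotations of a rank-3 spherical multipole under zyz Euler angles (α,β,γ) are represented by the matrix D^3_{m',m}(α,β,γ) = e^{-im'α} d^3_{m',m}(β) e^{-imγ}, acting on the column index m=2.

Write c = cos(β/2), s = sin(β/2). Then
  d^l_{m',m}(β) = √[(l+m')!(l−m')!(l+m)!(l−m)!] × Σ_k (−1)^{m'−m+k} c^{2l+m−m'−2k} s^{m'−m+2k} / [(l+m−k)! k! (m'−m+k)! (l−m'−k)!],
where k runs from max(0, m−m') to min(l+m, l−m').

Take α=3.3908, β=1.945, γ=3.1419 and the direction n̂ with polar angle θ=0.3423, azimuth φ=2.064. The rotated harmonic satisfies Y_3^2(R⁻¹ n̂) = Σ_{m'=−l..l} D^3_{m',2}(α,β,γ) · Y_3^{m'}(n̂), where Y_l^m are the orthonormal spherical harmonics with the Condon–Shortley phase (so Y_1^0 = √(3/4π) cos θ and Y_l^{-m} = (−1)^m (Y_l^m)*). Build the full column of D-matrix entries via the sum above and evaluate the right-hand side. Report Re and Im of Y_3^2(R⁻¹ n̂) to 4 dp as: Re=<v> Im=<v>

Need the full column D^3_{m',2} for m'=−3..3 at α=3.3908, β=1.945, γ=3.1419.
cos(β/2)=0.563236, sin(β/2)=0.826296
d^3_{-3,2}: single k=5 term ⇒ +0.531429;  D = -0.389923-0.361077i
d^3_{-2,2}: k∈[4..5] ⇒ +0.739424 -0.318284 = +0.421140;  D = +0.370028+0.201092i
d^3_{-1,2}: k∈[3..4] ⇒ +0.637540 -0.686071 = -0.048531;  D = +0.047039+0.011941i
d^3_{0,2}: k∈[2..3] ⇒ +0.376351 -0.809998 = -0.433648;  D = -0.433648+0.000267i
d^3_{1,2}: k∈[1..2] ⇒ +0.148111 -0.637540 = -0.489430;  D = +0.474236-0.121002i
d^3_{2,2}: k∈[0..1] ⇒ +0.031926 -0.343559 = -0.311634;  D = -0.273629+0.149140i
d^3_{3,2}: single k=0 term ⇒ -0.114726;  D = +0.084081-0.078054i
Y_3^{m'}(θ=0.3423,φ=2.064) and Σ D·Y over m':
  (-0.3899-0.3611i)·(+0.0157+0.0014i)  (+0.3700+0.2011i)·(-0.0598+0.0905i)  (+0.0470+0.0119i)·(-0.1765-0.3284i)  (-0.4336+0.0003i)·(+0.5050+0.0000i)  (+0.4742-0.1210i)·(+0.1765-0.3284i)  (-0.2736+0.1491i)·(-0.0598-0.0905i)  (+0.0841-0.0781i)·(-0.0157+0.0014i)
Y_3^2(R⁻¹ n̂) = -0.196702-0.162118i

Re=-0.1967 Im=-0.1621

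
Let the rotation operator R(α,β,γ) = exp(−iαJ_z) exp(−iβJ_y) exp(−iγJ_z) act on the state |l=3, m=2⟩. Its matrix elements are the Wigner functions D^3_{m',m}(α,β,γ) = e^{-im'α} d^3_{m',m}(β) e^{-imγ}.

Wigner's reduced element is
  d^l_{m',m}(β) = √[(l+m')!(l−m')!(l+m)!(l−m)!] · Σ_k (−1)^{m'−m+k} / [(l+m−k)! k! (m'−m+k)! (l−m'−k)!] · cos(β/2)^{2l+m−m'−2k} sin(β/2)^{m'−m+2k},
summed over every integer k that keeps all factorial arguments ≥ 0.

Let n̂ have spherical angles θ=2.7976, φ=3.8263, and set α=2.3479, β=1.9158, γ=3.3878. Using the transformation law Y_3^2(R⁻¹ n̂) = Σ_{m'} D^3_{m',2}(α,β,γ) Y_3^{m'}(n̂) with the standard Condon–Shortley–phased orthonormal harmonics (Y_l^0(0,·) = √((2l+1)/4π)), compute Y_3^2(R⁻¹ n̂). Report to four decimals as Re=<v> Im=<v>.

Need the full column D^3_{m',2} for m'=−3..3 at α=2.3479, β=1.9158, γ=3.3878.
cos(β/2)=0.575239, sin(β/2)=0.817985
d^3_{-3,2}: single k=5 term ⇒ +0.516002;  D = +0.497569+0.136689i
d^3_{-2,2}: k∈[4..5] ⇒ +0.740711 -0.299553 = +0.441158;  D = -0.214980-0.385233i
d^3_{-1,2}: k∈[3..4] ⇒ +0.658888 -0.666156 = -0.007268;  D = +0.002041-0.006976i
d^3_{0,2}: k∈[2..3] ⇒ +0.401278 -0.811408 = -0.410131;  D = -0.361405+0.193891i
d^3_{1,2}: k∈[1..2] ⇒ +0.162925 -0.658888 = -0.495963;  D = +0.473624+0.147173i
d^3_{2,2}: k∈[0..1] ⇒ +0.036232 -0.366315 = -0.330083;  D = -0.151202-0.293416i
d^3_{3,2}: single k=0 term ⇒ -0.126201;  D = -0.039443+0.119879i
Y_3^{m'}(θ=2.7976,φ=3.8263) and Σ D·Y over m':
  (+0.4976+0.1367i)·(+0.0074+0.0142i)  (-0.2150-0.3852i)·(-0.0219+0.1072i)  (+0.0020-0.0070i)·(-0.2897+0.2365i)  (-0.3614+0.1939i)·(-0.5028+0.0000i)  (+0.4736+0.1472i)·(+0.2897+0.2365i)  (-0.1512-0.2934i)·(-0.0219-0.1072i)  (-0.0394+0.1199i)·(-0.0074+0.0142i)
Y_3^2(R⁻¹ n̂) = +0.303400+0.074299i

Re=0.3034 Im=0.0743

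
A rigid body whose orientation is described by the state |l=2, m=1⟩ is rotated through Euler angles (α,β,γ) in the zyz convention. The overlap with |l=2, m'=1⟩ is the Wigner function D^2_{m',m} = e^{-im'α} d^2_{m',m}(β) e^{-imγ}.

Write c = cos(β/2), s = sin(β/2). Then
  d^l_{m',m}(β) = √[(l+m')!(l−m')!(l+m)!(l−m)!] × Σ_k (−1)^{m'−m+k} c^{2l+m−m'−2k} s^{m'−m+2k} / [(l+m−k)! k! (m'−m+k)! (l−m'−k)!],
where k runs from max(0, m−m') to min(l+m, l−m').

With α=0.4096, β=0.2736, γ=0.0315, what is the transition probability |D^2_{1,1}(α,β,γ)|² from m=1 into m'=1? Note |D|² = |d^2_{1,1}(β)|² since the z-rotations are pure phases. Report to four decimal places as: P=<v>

P=0.8252

Split into d^2_{1,1}(β=0.2736) × two z-phases.
Half-angle: c=0.990657, s=0.136374. N=√(6·1·6·1)=6.000000
k∈{0,1} keeps every argument non-negative
  k=0: (−1)^0·6.0000/(6)·0.9907^4·0.1364^0 = +0.963150
  k=1: (−1)^1·6.0000/(2)·0.9907^2·0.1364^2 = -0.054756
d^2_{1,1}(0.2736) = +0.963150 -0.054756 = +0.908395
|D^2_{1,1}|² = |d^2_{1,1}(β)|² = (+0.908395)² = 0.825181 (the z-rotation phases have unit modulus)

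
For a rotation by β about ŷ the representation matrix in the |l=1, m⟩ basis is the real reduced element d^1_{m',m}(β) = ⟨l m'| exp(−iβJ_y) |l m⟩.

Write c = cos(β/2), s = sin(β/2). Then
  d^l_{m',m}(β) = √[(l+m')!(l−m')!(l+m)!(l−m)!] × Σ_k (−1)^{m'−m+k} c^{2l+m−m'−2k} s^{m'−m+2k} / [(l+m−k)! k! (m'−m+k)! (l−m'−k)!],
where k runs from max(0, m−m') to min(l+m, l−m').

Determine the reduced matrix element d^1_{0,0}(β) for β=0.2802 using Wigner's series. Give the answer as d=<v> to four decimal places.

d=0.9610

d^1_{0,0}(β=0.2802) via Wigner's sum:
Half-angle: c=0.990202, s=0.139642. N=√(1·1·1·1)=1.000000
Admissible k: 0..1 (factorial args all ≥0)
  k=0: (−1)^0·1.0000/(1)·0.9902^2·0.1396^0 = +0.980500
  k=1: (−1)^1·1.0000/(1)·0.9902^0·0.1396^2 = -0.019500
d^1_{0,0}(0.2802) = +0.980500 -0.019500 = +0.961000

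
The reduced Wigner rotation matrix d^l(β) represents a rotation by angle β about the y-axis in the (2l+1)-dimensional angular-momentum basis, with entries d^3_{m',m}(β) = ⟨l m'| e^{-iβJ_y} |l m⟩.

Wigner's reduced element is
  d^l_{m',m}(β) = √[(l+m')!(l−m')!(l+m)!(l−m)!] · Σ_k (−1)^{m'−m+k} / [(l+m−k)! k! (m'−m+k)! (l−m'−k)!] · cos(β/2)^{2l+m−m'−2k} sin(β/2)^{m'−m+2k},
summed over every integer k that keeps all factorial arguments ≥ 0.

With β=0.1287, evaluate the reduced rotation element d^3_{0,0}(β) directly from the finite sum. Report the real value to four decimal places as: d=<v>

d=0.9509

d^3_{0,0}(β=0.1287) via Wigner's sum:
c=cos(0.1287/2)=0.997930, s=sin(0.1287/2)=0.064306; N=√[6·6·6·6]=36.000000
k: max(0,(0)−(0))=0 … min(3+(0),3−(0))=3
  k=0: (−1)^0·36.0000/(36)·0.9979^6·0.0643^0 = +0.987646
  k=1: (−1)^1·36.0000/(4)·0.9979^4·0.0643^2 = -0.036910
  k=2: (−1)^2·36.0000/(4)·0.9979^2·0.0643^4 = +0.000153
  k=3: (−1)^3·36.0000/(36)·0.9979^0·0.0643^6 = -0.000000
d^3_{0,0}(0.1287) = +0.987646 -0.036910 +0.000153 -0.000000 = +0.950889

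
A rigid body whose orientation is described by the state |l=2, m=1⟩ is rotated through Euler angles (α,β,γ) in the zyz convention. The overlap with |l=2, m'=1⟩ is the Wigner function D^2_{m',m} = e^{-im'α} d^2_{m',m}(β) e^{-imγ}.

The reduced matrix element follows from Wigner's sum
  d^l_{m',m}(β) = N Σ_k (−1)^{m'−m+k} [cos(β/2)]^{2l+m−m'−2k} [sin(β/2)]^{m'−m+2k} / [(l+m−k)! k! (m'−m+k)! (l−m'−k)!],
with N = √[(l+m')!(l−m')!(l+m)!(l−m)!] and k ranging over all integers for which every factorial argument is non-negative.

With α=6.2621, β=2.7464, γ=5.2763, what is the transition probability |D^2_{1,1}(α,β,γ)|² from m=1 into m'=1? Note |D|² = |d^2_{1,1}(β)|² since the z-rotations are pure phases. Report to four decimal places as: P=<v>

First d^2_{1,1}(β=2.7464), then the phase factors e^{-i(1)α} and e^{-i(1)γ}:
With c≡cos(β/2)=0.196313 and s≡sin(β/2)=0.980541, N=[6·1·6·1]^{1/2}=6.000000
The bounds max(0,m−m')=0 and min(l+m,l−m')=1 give 2 terms
  k=0: (−1)^0·6.0000/(6)·0.1963^4·0.9805^0 = +0.001485
  k=1: (−1)^1·6.0000/(2)·0.1963^2·0.9805^2 = -0.111161
d^2_{1,1}(2.7464) = +0.001485 -0.111161 = -0.109675
|D^2_{1,1}|² = |d^2_{1,1}(β)|² = (-0.109675)² = 0.012029 (the z-rotation phases have unit modulus)

P=0.0120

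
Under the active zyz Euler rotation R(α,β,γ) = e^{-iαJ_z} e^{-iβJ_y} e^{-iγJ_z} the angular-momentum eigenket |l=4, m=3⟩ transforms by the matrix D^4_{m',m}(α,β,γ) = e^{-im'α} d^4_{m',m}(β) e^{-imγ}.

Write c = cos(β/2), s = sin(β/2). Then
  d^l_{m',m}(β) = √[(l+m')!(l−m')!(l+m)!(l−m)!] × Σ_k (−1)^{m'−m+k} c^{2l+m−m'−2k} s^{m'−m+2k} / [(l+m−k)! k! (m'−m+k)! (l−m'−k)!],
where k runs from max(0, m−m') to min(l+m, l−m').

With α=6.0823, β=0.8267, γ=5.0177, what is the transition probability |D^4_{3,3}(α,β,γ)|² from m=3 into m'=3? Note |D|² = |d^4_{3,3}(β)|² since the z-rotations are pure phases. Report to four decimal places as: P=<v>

First d^4_{3,3}(β=0.8267), then the phase factors e^{-i(3)α} and e^{-i(3)γ}:
c=cos(0.8267/2)=0.915780, s=sin(0.8267/2)=0.401679; N=√[5040·1·5040·1]=5040.000000
k∈{0,1} keeps every argument non-negative
  k=0: (−1)^0·5040.0000/(5040)·0.9158^8·0.4017^0 = +0.494687
  k=1: (−1)^1·5040.0000/(720)·0.9158^6·0.4017^2 = -0.666201
d^4_{3,3}(0.8267) = +0.494687 -0.666201 = -0.171514
|D^4_{3,3}|² = |d^4_{3,3}(β)|² = (-0.171514)² = 0.029417 (the z-rotation phases have unit modulus)

P=0.0294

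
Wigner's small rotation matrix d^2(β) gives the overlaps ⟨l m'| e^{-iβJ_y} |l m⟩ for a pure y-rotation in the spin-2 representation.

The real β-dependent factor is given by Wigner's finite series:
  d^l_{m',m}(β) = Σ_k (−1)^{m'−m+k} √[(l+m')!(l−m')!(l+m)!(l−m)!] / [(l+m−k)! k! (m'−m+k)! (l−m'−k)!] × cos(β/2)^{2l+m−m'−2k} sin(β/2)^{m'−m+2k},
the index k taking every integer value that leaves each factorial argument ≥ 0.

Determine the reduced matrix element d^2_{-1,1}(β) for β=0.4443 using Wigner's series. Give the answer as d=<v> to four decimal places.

d=0.1362

d^2_{-1,1}(β=0.4443) via Wigner's sum:
With c≡cos(β/2)=0.975426 and s≡sin(β/2)=0.220327, N=[1·6·6·1]^{1/2}=6.000000
k∈{2,3} keeps every argument non-negative
  k=2: (−1)^0·6.0000/(2)·0.9754^2·0.2203^2 = +0.138563
  k=3: (−1)^1·6.0000/(6)·0.9754^0·0.2203^4 = -0.002357
d^2_{-1,1}(0.4443) = +0.138563 -0.002357 = +0.136206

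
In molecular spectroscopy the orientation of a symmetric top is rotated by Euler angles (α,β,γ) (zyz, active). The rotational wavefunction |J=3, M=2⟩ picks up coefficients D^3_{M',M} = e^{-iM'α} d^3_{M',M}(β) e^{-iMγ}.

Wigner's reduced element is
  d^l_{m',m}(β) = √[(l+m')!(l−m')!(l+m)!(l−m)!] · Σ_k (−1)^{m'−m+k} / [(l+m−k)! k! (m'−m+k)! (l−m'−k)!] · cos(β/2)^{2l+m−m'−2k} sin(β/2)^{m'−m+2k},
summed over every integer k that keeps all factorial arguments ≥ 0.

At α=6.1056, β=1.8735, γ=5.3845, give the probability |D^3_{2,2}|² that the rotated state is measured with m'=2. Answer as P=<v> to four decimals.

P=0.1271

Split into d^3_{2,2}(β=1.8735) × two z-phases.
With c≡cos(β/2)=0.592409 and s≡sin(β/2)=0.805637, N=[120·1·120·1]^{1/2}=120.000000
k∈{0,1} keeps every argument non-negative
  k=0: (−1)^0·120.0000/(120)·0.5924^6·0.8056^0 = +0.043225
  k=1: (−1)^1·120.0000/(24)·0.5924^4·0.8056^2 = -0.399702
d^3_{2,2}(1.8735) = +0.043225 -0.399702 = -0.356478
|D^3_{2,2}|² = |d^3_{2,2}(β)|² = (-0.356478)² = 0.127076 (the z-rotation phases have unit modulus)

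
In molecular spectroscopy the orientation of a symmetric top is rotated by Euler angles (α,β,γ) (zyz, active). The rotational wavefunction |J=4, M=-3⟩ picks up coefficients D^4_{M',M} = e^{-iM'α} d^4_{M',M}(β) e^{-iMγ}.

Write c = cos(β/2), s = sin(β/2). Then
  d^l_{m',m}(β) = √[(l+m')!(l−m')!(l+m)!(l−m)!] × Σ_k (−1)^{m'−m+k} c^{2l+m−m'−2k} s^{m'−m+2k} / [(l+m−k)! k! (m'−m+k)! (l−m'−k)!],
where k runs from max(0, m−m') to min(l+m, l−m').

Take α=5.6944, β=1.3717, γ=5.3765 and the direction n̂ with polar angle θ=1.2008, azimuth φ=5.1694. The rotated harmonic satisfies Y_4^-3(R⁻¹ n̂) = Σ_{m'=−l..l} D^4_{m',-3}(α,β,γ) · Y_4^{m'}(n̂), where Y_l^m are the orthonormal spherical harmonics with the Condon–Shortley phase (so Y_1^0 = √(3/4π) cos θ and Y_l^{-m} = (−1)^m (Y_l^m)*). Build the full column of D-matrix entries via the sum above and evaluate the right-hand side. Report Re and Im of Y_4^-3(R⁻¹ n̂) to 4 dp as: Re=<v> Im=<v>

Re=-0.1400 Im=-0.0051

Need the full column D^4_{m',-3} for m'=−4..4 at α=5.6944, β=1.3717, γ=5.3765.
cos(β/2)=0.773881, sin(β/2)=0.633331
d^4_{-4,-3}: single k=1 term ⇒ +0.297780;  D = +0.105682+0.278395i
d^4_{-3,-3}: k∈[0..1] ⇒ +0.128645 -0.603121 = -0.474476;  D = +0.106311-0.462413i
d^4_{-2,-3}: k∈[0..1] ⇒ -0.393925 +0.791496 = +0.397570;  D = -0.289257+0.272750i
d^4_{-1,-3}: k∈[0..1] ⇒ +0.683875 -0.763377 = -0.079501;  D = +0.078392-0.013235i
d^4_{0,-3}: k∈[0..1] ⇒ -0.834310 +0.558779 = -0.275530;  D = +0.251411+0.112737i
d^4_{1,-3}: k∈[0..1] ⇒ +0.763377 -0.306763 = +0.456613;  D = -0.242730-0.386753i
d^4_{2,-3}: k∈[0..1] ⇒ -0.530105 +0.118346 = -0.411759;  D = -0.011656+0.411594i
d^4_{3,-3}: k∈[0..1] ⇒ +0.270540 -0.025885 = +0.244655;  D = +0.141574-0.199531i
d^4_{4,-3}: single k=0 term ⇒ -0.089461;  D = -0.083571+0.031926i
Y_4^{m'}(θ=1.2008,φ=5.1694) and Σ D·Y over m':
  (+0.1057+0.2784i)·(-0.0851-0.3234i)  (+0.1063-0.4624i)·(-0.3595-0.0728i)  (-0.2893+0.2727i)·(+0.0150-0.0195i)  (+0.0784-0.0132i)·(-0.1467-0.2984i)  (+0.2514+0.1127i)·(-0.0343+0.0000i)  (-0.2427-0.3868i)·(+0.1467-0.2984i)  (-0.0117+0.4116i)·(+0.0150+0.0195i)  (+0.1416-0.1995i)·(+0.3595-0.0728i)  (-0.0836+0.0319i)·(-0.0851+0.3234i)
Y_4^-3(R⁻¹ n̂) = -0.140006-0.005069i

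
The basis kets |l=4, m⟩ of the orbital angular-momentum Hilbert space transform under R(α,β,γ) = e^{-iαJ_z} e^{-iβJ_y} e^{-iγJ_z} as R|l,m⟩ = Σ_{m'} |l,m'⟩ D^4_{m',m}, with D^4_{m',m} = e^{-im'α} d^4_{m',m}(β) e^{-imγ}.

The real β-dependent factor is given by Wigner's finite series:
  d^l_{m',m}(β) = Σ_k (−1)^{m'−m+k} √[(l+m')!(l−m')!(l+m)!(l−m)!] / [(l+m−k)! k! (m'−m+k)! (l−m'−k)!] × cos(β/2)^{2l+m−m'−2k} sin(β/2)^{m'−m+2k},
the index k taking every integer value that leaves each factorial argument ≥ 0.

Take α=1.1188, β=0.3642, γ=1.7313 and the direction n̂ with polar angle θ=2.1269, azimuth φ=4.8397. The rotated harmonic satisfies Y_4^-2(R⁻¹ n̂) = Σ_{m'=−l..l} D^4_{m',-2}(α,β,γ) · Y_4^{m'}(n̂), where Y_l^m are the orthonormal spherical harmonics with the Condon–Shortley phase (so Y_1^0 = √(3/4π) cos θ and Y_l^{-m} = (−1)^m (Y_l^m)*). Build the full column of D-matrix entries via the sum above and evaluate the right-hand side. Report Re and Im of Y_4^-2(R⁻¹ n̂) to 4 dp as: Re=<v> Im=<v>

Re=-0.1452 Im=0.4044

Need the full column D^4_{m',-2} for m'=−4..4 at α=1.1188, β=0.3642, γ=1.7313.
cos(β/2)=0.983466, sin(β/2)=0.181095
d^4_{-4,-2}: single k=2 term ⇒ +0.157018;  D = -0.013146+0.156466i
d^4_{-3,-2}: k∈[1..2] ⇒ +0.602955 -0.061334 = +0.541621;  D = +0.465715+0.276520i
d^4_{-2,-2}: k∈[0..2] ⇒ +0.875131 -0.356082 +0.015092 = +0.534141;  D = +0.445914-0.294055i
d^4_{-1,-2}: k∈[0..2] ⇒ -0.683687 +0.115911 -0.002620 = -0.570397;  D = +0.074502+0.565510i
d^4_{0,-2}: k∈[0..2] ⇒ +0.281508 -0.025454 +0.000324 = +0.256377;  D = -0.243281-0.080893i
d^4_{1,-2}: k∈[0..2] ⇒ -0.077274 +0.003930 -0.000027 = -0.073370;  D = +0.051234-0.052520i
d^4_{2,-2}: k∈[0..2] ⇒ +0.015092 -0.000409 +0.000001 = +0.014684;  D = +0.004977+0.013815i
d^4_{3,-2}: k∈[0..1] ⇒ -0.002080 +0.000024 = -0.002056;  D = -0.002045-0.000218i
d^4_{4,-2}: single k=0 term ⇒ +0.000181;  D = +0.000096-0.000153i
Y_4^{m'}(θ=2.1269,φ=4.8397) and Σ D·Y over m':
  (-0.0131+0.1565i)·(+0.2010-0.1123i)  (+0.4657+0.2765i)·(+0.1509+0.3756i)  (+0.4459-0.2941i)·(-0.2220+0.0578i)  (+0.0745+0.5655i)·(+0.0283+0.2208i)  (-0.2433-0.0809i)·(-0.2795+0.0000i)  (+0.0512-0.0525i)·(-0.0283+0.2208i)  (+0.0050+0.0138i)·(-0.2220-0.0578i)  (-0.0020-0.0002i)·(-0.1509+0.3756i)  (+0.0001-0.0002i)·(+0.2010+0.1123i)
Y_4^-2(R⁻¹ n̂) = -0.145169+0.404355i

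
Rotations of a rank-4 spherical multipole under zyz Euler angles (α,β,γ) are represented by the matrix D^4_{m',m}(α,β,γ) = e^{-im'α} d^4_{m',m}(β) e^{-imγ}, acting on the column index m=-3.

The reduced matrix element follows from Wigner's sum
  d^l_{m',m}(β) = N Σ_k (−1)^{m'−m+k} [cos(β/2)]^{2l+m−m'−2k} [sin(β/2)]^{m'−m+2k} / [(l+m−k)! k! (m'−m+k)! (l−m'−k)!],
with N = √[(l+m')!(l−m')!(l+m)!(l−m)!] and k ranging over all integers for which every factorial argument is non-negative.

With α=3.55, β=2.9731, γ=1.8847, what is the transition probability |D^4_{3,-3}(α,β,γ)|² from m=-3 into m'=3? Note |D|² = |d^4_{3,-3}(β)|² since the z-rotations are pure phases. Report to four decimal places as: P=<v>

First d^4_{3,-3}(β=2.9731), then the phase factors e^{-i(3)α} and e^{-i(-3)γ}:
With c≡cos(β/2)=0.084147 and s≡sin(β/2)=0.996453, N=[5040·1·1·5040]^{1/2}=5040.000000
Admissible k: 0..1 (factorial args all ≥0)
  k=0: (−1)^6·5040.0000/(720)·0.0841^2·0.9965^6 = +0.048519
  k=1: (−1)^7·5040.0000/(5040)·0.0841^0·0.9965^8 = -0.971977
d^4_{3,-3}(2.9731) = +0.048519 -0.971977 = -0.923457
|D^4_{3,-3}|² = |d^4_{3,-3}(β)|² = (-0.923457)² = 0.852774 (the z-rotation phases have unit modulus)

P=0.8528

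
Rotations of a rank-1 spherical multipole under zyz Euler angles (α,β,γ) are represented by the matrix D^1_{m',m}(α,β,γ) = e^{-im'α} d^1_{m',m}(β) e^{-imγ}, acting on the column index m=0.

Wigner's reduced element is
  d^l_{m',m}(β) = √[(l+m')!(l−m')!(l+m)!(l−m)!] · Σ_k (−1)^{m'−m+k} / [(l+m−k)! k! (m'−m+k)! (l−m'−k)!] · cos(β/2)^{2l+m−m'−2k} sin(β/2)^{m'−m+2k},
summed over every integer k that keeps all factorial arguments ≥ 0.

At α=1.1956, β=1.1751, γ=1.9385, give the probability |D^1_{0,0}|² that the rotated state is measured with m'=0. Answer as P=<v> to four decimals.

P=0.1486

D^1_{0,0}(1.1956,1.1751,1.9385) = e^{-i·0·1.1956}·d^1_{0,0}(1.1751)·e^{-i·0·1.9385}. Compute d first:
With c≡cos(β/2)=0.832301 and s≡sin(β/2)=0.554324, N=[1·1·1·1]^{1/2}=1.000000
The bounds max(0,m−m')=0 and min(l+m,l−m')=1 give 2 terms
  k=0: (−1)^0·1.0000/(1)·0.8323^2·0.5543^0 = +0.692725
  k=1: (−1)^1·1.0000/(1)·0.8323^0·0.5543^2 = -0.307275
d^1_{0,0}(1.1751) = +0.692725 -0.307275 = +0.385451
|D^1_{0,0}|² = |d^1_{0,0}(β)|² = (+0.385451)² = 0.148572 (the z-rotation phases have unit modulus)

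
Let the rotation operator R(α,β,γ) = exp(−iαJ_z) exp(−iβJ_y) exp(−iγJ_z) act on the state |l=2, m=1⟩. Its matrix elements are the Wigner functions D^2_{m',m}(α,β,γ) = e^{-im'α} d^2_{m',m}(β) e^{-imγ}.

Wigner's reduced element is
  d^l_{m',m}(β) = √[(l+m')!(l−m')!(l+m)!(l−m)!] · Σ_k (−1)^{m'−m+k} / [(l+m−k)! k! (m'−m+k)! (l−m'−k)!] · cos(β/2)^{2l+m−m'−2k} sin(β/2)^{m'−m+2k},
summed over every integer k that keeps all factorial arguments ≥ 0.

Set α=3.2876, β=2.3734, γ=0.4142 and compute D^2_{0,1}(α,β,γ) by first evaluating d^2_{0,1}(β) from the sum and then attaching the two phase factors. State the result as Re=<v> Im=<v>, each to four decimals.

Split into d^2_{0,1}(β=2.3734) × two z-phases.
With c≡cos(β/2)=0.374721 and s≡sin(β/2)=0.927137, N=[2·2·6·1]^{1/2}=4.898979
The bounds max(0,m−m')=1 and min(l+m,l−m')=2 give 2 terms
  k=1: (−1)^0·4.8990/(2)·0.3747^3·0.9271^1 = +0.119494
  k=2: (−1)^1·4.8990/(2)·0.3747^1·0.9271^3 = -0.731504
d^2_{0,1}(2.3734) = +0.119494 -0.731504 = -0.612010
Attach z-rotation phases: D = e^{-i(0)(3.2876)}·(-0.612010)·e^{-i(1)(0.4142)} = -0.560257+0.246308i

Re=-0.5603 Im=0.2463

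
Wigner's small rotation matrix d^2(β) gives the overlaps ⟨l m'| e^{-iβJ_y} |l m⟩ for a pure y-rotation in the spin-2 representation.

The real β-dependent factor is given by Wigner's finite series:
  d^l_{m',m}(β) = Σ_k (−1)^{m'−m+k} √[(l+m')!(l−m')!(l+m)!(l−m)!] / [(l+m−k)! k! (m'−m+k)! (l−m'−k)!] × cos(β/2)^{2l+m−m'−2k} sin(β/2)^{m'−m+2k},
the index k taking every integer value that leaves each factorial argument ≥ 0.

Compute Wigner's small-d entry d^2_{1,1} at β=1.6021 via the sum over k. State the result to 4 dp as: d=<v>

d=-0.5147

d^2_{1,1}(β=1.6021) via Wigner's sum:
c=cos(1.6021/2)=0.695953, s=sin(1.6021/2)=0.718087; N=√[6·1·6·1]=6.000000
k: max(0,(1)−(1))=0 … min(2+(1),2−(1))=1
  k=0: (−1)^0·6.0000/(6)·0.6960^4·0.7181^0 = +0.234596
  k=1: (−1)^1·6.0000/(2)·0.6960^2·0.7181^2 = -0.749265
d^2_{1,1}(1.6021) = +0.234596 -0.749265 = -0.514670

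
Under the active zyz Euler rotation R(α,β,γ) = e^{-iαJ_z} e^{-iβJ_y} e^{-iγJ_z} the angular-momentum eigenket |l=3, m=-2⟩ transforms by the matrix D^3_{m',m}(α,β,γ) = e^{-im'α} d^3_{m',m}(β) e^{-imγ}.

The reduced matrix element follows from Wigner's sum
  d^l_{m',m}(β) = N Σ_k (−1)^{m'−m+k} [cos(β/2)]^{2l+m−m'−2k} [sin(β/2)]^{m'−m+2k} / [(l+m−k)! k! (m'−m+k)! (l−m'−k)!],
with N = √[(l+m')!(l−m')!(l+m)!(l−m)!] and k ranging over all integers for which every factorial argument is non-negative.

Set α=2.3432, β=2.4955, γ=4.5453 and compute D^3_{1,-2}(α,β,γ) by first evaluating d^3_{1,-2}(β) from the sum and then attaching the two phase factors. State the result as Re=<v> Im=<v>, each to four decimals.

Re=0.5340 Im=0.2674

First d^3_{1,-2}(β=2.4955), then the phase factors e^{-i(1)α} and e^{-i(-2)γ}:
c=cos(2.4955/2)=0.317457, s=sin(2.4955/2)=0.948273; N=√[24·2·1·120]=75.894664
The bounds max(0,m−m')=0 and min(l+m,l−m')=1 give 2 terms
  k=0: (−1)^3·75.8947/(12)·0.3175^3·0.9483^3 = -0.172538
  k=1: (−1)^4·75.8947/(24)·0.3175^1·0.9483^5 = +0.769752
d^3_{1,-2}(2.4955) = -0.172538 +0.769752 = +0.597215
D = (-0.697859-0.716235i)·(+0.597215)·(-0.944680+0.327993i) = +0.534013+0.267385i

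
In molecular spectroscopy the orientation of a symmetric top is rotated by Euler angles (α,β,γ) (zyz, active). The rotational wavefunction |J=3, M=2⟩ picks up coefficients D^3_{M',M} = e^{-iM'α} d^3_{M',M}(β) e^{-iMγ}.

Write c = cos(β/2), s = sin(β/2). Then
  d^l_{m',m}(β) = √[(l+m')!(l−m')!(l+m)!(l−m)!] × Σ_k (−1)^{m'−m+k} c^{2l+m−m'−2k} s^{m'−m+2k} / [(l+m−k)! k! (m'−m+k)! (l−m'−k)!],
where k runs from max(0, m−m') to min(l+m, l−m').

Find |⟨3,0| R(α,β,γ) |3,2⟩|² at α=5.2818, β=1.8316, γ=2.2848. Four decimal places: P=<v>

D^3_{0,2}(5.2818,1.8316,2.2848) = e^{-i·0·5.2818}·d^3_{0,2}(1.8316)·e^{-i·2·2.2848}. Compute d first:
c=cos(1.8316/2)=0.609156, s=sin(1.8316/2)=0.793050; N=√[6·6·120·1]=65.726707
k∈{2,3} keeps every argument non-negative
  k=2: (−1)^0·65.7267/(12)·0.6092^4·0.7931^2 = +0.474326
  k=3: (−1)^1·65.7267/(12)·0.6092^2·0.7931^4 = -0.803935
d^3_{0,2}(1.8316) = +0.474326 -0.803935 = -0.329609
|D^3_{0,2}|² = |d^3_{0,2}(β)|² = (-0.329609)² = 0.108642 (the z-rotation phases have unit modulus)

P=0.1086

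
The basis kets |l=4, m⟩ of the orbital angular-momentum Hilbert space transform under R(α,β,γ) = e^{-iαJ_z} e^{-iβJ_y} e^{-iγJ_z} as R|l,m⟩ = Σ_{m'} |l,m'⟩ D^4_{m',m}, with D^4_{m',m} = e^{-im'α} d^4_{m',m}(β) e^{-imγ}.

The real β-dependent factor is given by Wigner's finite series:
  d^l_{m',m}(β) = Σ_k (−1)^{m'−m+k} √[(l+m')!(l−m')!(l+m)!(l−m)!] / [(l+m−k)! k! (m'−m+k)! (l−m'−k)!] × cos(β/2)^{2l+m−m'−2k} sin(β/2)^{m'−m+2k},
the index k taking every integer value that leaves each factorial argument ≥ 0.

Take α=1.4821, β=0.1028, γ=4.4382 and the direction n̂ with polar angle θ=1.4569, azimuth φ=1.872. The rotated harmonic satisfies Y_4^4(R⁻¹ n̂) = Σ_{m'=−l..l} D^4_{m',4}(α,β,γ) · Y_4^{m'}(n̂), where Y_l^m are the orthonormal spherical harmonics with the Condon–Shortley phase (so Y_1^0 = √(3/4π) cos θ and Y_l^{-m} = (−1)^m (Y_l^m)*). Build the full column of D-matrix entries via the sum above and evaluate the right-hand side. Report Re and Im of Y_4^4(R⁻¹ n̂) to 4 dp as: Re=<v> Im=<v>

Re=-0.3632 Im=0.1798

Need the full column D^4_{m',4} for m'=−4..4 at α=1.4821, β=0.1028, γ=4.4382.
cos(β/2)=0.998679, sin(β/2)=0.051377
d^4_{-4,4}: single k=8 term ⇒ +0.000000;  D = +0.000000+0.000000i
d^4_{-3,4}: single k=7 term ⇒ +0.000000;  D = +0.000000-0.000000i
d^4_{-2,4}: single k=6 term ⇒ +0.000000;  D = -0.000000-0.000000i
d^4_{-1,4}: single k=5 term ⇒ +0.000003;  D = -0.000002+0.000001i
d^4_{0,4}: single k=4 term ⇒ +0.000058;  D = +0.000026+0.000052i
d^4_{1,4}: single k=3 term ⇒ +0.001008;  D = +0.000934-0.000379i
d^4_{2,4}: single k=2 term ⇒ +0.013857;  D = -0.004051-0.013252i
d^4_{3,4}: single k=1 term ⇒ +0.143979;  D = -0.140877+0.029725i
d^4_{4,4}: single k=0 term ⇒ +0.989483;  D = +0.117721+0.982455i
Y_4^{m'}(θ=1.4569,φ=1.872) and Σ D·Y over m':
  (+0.0000+0.0000i)·(+0.1543-0.4026i)  (+0.0000-0.0000i)·(+0.1096+0.0863i)  (-0.0000-0.0000i)·(+0.2475-0.1702i)  (-0.0000+0.0000i)·(+0.0461+0.1484i)  (+0.0000+0.0001i)·(+0.2770+0.0000i)  (+0.0009-0.0004i)·(-0.0461+0.1484i)  (-0.0041-0.0133i)·(+0.2475+0.1702i)  (-0.1409+0.0297i)·(-0.1096+0.0863i)  (+0.1177+0.9825i)·(+0.1543+0.4026i)
Y_4^4(R⁻¹ n̂) = -0.363245+0.179775i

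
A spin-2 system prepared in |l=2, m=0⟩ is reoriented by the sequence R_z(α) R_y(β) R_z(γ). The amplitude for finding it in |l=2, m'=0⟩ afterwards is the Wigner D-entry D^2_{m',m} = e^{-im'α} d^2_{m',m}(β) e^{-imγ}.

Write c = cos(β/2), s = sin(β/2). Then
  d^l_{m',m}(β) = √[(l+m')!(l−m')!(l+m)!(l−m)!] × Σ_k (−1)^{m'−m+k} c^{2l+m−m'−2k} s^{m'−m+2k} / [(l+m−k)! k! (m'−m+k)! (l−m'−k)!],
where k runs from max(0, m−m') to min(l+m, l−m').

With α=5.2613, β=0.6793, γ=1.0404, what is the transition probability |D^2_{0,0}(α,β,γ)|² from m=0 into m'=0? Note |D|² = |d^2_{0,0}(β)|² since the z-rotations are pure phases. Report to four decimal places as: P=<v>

P=0.1664

First d^2_{0,0}(β=0.6793), then the phase factors e^{-i(0)α} and e^{-i(0)γ}:
With c≡cos(β/2)=0.942871 and s≡sin(β/2)=0.333157, N=[2·2·2·2]^{1/2}=4.000000
k: max(0,(0)−(0))=0 … min(2+(0),2−(0))=2
  k=0: (−1)^0·4.0000/(4)·0.9429^4·0.3332^0 = +0.790332
  k=1: (−1)^1·4.0000/(1)·0.9429^2·0.3332^2 = -0.394696
  k=2: (−1)^2·4.0000/(4)·0.9429^0·0.3332^4 = +0.012320
d^2_{0,0}(0.6793) = +0.790332 -0.394696 +0.012320 = +0.407956
|D^2_{0,0}|² = |d^2_{0,0}(β)|² = (+0.407956)² = 0.166428 (the z-rotation phases have unit modulus)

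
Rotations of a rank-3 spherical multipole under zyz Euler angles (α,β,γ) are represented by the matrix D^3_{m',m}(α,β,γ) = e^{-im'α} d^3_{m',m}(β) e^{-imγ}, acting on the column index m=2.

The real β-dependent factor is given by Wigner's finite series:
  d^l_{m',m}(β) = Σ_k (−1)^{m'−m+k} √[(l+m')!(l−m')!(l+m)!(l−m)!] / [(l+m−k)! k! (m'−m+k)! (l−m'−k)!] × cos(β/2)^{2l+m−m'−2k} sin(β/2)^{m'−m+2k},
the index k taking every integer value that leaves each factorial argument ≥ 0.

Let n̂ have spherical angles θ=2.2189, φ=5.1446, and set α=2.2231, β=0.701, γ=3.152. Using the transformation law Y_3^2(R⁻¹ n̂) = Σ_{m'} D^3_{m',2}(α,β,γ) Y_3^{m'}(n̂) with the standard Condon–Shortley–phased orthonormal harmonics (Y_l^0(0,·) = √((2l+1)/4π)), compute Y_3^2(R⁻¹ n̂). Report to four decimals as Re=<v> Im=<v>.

Re=-0.0102 Im=0.0705

Need the full column D^3_{m',2} for m'=−3..3 at α=2.2231, β=0.701, γ=3.152.
cos(β/2)=0.939201, sin(β/2)=0.343367
d^3_{-3,2}: single k=5 term ⇒ +0.010981;  D = +0.010256+0.003923i
d^3_{-2,2}: k∈[4..5] ⇒ +0.061309 -0.001639 = +0.059670;  D = -0.016891-0.057229i
d^3_{-1,2}: k∈[3..4] ⇒ +0.212121 -0.014176 = +0.197945;  D = -0.116856+0.159771i
d^3_{0,2}: k∈[2..3] ⇒ +0.502474 -0.067161 = +0.435313;  D = +0.435219-0.009060i
d^3_{1,2}: k∈[1..2] ⇒ +0.793510 -0.212121 = +0.581389;  D = -0.362454-0.454577i
d^3_{2,2}: k∈[0..1] ⇒ +0.686360 -0.458694 = +0.227666;  D = -0.055304+0.220847i
d^3_{3,2}: single k=0 term ⇒ -0.614650;  D = -0.564458+0.243273i
Y_3^{m'}(θ=2.2189,φ=5.1446) and Σ D·Y over m':
  (+0.0103+0.0039i)·(-0.2035-0.0572i)  (-0.0169-0.0572i)·(+0.2545-0.2983i)  (-0.1169+0.1598i)·(+0.0887+0.1923i)  (+0.4352-0.0091i)·(+0.2653+0.0000i)  (-0.3625-0.4546i)·(-0.0887+0.1923i)  (-0.0553+0.2208i)·(+0.2545+0.2983i)  (-0.5645+0.2433i)·(+0.2035-0.0572i)
Y_3^2(R⁻¹ n̂) = -0.010156+0.070530i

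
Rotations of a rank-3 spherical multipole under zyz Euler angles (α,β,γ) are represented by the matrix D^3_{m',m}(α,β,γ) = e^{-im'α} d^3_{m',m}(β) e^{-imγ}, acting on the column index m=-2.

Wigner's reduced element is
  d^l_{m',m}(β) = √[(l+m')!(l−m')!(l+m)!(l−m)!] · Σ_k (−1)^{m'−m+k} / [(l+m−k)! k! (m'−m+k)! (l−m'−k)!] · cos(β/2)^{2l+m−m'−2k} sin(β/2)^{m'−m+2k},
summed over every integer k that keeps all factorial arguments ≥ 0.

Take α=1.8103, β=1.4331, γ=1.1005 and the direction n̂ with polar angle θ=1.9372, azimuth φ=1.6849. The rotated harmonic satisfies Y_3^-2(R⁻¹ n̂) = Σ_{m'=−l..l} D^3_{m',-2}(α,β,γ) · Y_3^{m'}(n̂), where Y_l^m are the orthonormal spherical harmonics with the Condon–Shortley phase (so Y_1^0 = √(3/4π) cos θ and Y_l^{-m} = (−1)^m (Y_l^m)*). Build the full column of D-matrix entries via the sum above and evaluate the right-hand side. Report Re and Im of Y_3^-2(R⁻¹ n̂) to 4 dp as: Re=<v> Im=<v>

Need the full column D^3_{m',-2} for m'=−3..3 at α=1.8103, β=1.4331, γ=1.1005.
cos(β/2)=0.754076, sin(β/2)=0.656787
d^3_{-3,-2}: single k=1 term ⇒ +0.392262;  D = +0.086400+0.382628i
d^3_{-2,-2}: k∈[0..1] ⇒ +0.183862 -0.697397 = -0.513535;  D = -0.459792+0.228712i
d^3_{-1,-2}: k∈[0..1] ⇒ -0.506408 +0.768333 = +0.261925;  D = -0.168955-0.200147i
d^3_{0,-2}: k∈[0..1] ⇒ +0.763960 -0.579548 = +0.184412;  D = -0.108676+0.148988i
d^3_{1,-2}: k∈[0..1] ⇒ -0.768333 +0.291433 = -0.476900;  D = -0.440962-0.181621i
d^3_{2,-2}: k∈[0..1] ⇒ +0.529052 -0.080269 = +0.448783;  D = +0.067596-0.443664i
d^3_{3,-2}: single k=0 term ⇒ -0.225743;  D = +0.224863-0.019909i
Y_3^{m'}(θ=1.9372,φ=1.6849) and Σ D·Y over m':
  (+0.0864+0.3826i)·(+0.1140+0.3198i)  (-0.4598+0.2287i)·(+0.3109-0.0722i)  (-0.1690-0.2001i)·(+0.0123+0.1074i)  (-0.1087+0.1490i)·(+0.3153+0.0000i)  (-0.4410-0.1816i)·(-0.0123+0.1074i)  (+0.0676-0.4437i)·(+0.3109+0.0722i)  (+0.2249-0.0199i)·(-0.1140+0.3198i)
Y_3^-2(R⁻¹ n̂) = -0.195084+0.097931i

Re=-0.1951 Im=0.0979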